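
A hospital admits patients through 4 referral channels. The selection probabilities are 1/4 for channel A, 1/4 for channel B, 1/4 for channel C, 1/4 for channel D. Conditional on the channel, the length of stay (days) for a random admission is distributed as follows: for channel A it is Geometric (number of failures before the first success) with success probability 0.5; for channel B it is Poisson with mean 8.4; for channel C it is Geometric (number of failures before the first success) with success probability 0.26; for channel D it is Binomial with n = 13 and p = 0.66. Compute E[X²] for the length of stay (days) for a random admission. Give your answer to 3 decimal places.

44.385

For each component E[X²] = Var + (mean)², giving A: 3; B: 78.96; C: 19.0473; D: 76.5336.
Overall E[X²] = 0.25·3 + 0.25·78.96 + 0.25·19.0473 + 0.25·76.5336 = 44.3852.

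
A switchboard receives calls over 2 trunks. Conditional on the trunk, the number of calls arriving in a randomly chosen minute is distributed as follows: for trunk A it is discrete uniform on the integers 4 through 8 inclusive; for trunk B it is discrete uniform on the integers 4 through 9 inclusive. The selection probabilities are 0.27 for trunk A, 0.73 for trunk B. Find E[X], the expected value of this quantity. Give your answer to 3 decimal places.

6.365

Component means — A: 6; B: 6.5.
E[X] = 0.27·6 + 0.73·6.5 = 6.365.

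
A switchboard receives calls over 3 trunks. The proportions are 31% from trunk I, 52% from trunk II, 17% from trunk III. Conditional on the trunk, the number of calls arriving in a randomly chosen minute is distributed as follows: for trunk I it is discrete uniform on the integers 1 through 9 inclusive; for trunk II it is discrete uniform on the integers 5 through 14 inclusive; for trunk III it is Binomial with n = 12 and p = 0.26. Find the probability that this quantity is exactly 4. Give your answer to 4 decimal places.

Conditional on each trunk, P(X = 4): I: 0.111111; II: 0; III: 0.203401.
By total probability, P(X = 4) = 0.31·0.111111 + 0.52·0 + 0.17·0.203401 = 0.0690226.

0.0690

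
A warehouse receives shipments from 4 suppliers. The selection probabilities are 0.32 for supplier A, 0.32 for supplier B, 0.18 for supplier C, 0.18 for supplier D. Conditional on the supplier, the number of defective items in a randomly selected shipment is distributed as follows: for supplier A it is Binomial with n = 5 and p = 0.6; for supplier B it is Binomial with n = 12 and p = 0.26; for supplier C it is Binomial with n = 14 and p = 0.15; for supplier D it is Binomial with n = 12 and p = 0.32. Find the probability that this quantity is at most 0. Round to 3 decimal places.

Conditional on each supplier, P(X ≤ 0): A: 0.01024; B: 0.0269638; C: 0.10277; D: 0.00977478.
By total probability, P(X ≤ 0) = 0.32·0.01024 + 0.32·0.0269638 + 0.18·0.10277 + 0.18·0.00977478 = 0.0321632.

0.032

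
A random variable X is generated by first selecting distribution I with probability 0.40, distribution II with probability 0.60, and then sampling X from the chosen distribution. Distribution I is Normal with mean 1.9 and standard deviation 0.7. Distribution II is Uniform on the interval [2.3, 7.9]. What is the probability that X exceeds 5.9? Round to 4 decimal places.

0.2143

Conditional on each component, P(X > 5.9): I: 5.50829e-09; II: 0.357143.
By total probability, P(X > 5.9) = 0.4·5.50829e-09 + 0.6·0.357143 = 0.214286.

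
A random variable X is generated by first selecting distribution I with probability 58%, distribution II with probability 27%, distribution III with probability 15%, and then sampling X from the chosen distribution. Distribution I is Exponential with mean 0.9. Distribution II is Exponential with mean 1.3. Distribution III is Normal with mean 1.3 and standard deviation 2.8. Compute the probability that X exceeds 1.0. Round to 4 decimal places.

Conditional on each component, P(X > 1.0): I: 0.329193; II: 0.463369; III: 0.542662.
By total probability, P(X > 1.0) = 0.58·0.329193 + 0.27·0.463369 + 0.15·0.542662 = 0.397441.

0.3974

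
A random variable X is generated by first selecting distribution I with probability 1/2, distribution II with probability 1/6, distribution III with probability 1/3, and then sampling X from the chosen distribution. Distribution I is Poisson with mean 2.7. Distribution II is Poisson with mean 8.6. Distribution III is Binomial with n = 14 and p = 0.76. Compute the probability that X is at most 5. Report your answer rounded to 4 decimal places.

Conditional on each component, P(X ≤ 5): I: 0.943268; II: 0.142228; III: 0.00157908.
By total probability, P(X ≤ 5) = 0.5·0.943268 + 0.166667·0.142228 + 0.333333·0.00157908 = 0.495865.

0.4959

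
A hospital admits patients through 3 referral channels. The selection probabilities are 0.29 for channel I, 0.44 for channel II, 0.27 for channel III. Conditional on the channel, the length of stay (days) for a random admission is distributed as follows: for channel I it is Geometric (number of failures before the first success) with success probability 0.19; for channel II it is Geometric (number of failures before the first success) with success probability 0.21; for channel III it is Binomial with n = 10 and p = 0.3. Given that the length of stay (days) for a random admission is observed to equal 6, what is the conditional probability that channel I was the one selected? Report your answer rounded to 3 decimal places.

0.325

Likelihoods P(X=6 | ·): I: 0.0536616; II: 0.0510484; III: 0.0367569.
Posterior ∝ prior × likelihood. Numerator for I: 0.29·0.0536616 = 0.0155619.
Normalizing constant: 0.29·0.0536616 + 0.44·0.0510484 + 0.27·0.0367569 = 0.0479475.
P(I | observation) = 0.0155619 / 0.0479475 = 0.32456.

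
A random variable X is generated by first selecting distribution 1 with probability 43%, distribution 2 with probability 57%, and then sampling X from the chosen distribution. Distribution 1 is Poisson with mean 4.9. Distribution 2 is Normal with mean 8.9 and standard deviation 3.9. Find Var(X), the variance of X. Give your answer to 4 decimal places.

Per component, 1: μ=4.9, E[X²]=28.91; 2: μ=8.9, E[X²]=94.42.
E[X] = 0.43·4.9 + 0.57·8.9 = 7.18.
E[X²] = 0.43·28.91 + 0.57·94.42 = 66.2507.
Var(X) = E[X²] − (E[X])² = 66.2507 − 51.5524 = 14.6983.

14.6983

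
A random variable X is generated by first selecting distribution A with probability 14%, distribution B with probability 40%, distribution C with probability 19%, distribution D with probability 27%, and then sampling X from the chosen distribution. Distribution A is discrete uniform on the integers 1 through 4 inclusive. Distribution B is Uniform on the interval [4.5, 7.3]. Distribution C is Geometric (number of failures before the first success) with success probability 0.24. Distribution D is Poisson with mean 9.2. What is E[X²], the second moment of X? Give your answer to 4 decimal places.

For each component E[X²] = Var + (mean)², giving A: 7.5; B: 35.4633; C: 23.2222; D: 93.84.
Overall E[X²] = 0.14·7.5 + 0.4·35.4633 + 0.19·23.2222 + 0.27·93.84 = 44.9844.

44.9844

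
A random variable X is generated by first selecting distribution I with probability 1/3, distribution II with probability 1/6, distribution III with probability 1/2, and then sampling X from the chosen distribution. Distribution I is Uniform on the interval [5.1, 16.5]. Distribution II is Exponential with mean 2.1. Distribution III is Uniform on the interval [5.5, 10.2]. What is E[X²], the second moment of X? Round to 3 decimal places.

For each component E[X²] = Var + (mean)², giving I: 127.47; II: 8.82; III: 63.4633.
Overall E[X²] = 0.333333·127.47 + 0.166667·8.82 + 0.5·63.4633 = 75.6917.

75.692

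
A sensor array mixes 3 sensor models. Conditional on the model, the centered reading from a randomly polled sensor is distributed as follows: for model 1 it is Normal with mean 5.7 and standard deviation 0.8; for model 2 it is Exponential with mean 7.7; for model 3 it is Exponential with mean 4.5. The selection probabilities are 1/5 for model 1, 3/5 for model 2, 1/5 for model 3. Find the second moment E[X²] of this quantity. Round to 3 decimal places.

For each component E[X²] = Var + (mean)², giving 1: 33.13; 2: 118.58; 3: 40.5.
Overall E[X²] = 0.2·33.13 + 0.6·118.58 + 0.2·40.5 = 85.874.

85.874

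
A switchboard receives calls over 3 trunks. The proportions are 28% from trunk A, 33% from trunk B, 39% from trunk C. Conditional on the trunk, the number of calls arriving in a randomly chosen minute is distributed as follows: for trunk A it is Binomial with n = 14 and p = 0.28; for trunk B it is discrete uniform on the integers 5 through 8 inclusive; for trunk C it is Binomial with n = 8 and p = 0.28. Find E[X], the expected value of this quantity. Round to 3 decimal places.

Component means — A: 3.92; B: 6.5; C: 2.24.
E[X] = 0.28·3.92 + 0.33·6.5 + 0.39·2.24 = 4.1162.

4.116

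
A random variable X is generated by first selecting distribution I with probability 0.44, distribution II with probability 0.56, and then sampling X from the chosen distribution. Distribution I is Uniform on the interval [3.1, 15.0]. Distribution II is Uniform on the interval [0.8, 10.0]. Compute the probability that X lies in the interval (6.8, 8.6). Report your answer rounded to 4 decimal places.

0.1761

Conditional on each component, P(6.8 < X < 8.6): I: 0.151261; II: 0.195652.
By total probability, P(6.8 < X < 8.6) = 0.44·0.151261 + 0.56·0.195652 = 0.17612.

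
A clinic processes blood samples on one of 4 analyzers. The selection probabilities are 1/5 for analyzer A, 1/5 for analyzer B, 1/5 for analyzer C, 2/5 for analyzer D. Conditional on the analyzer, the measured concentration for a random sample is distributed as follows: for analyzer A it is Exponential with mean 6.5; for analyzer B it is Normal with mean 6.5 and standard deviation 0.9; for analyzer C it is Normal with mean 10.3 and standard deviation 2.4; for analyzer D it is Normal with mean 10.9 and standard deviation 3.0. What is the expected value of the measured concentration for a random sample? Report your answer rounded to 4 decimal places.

Component means — A: 6.5; B: 6.5; C: 10.3; D: 10.9.
E[X] = 0.2·6.5 + 0.2·6.5 + 0.2·10.3 + 0.4·10.9 = 9.02.

9.0200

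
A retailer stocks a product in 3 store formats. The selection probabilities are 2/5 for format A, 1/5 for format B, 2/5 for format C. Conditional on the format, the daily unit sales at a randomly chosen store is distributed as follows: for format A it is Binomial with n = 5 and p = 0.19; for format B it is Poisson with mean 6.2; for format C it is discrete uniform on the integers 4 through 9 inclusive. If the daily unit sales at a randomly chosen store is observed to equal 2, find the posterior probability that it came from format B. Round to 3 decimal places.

Likelihoods P(X=2 | ·): A: 0.19185; B: 0.0390057; C: 0.
Posterior ∝ prior × likelihood. Numerator for B: 0.2·0.0390057 = 0.00780113.
Normalizing constant: 0.4·0.19185 + 0.2·0.0390057 + 0.4·0 = 0.0845412.
P(B | observation) = 0.00780113 / 0.0845412 = 0.0922761.

0.092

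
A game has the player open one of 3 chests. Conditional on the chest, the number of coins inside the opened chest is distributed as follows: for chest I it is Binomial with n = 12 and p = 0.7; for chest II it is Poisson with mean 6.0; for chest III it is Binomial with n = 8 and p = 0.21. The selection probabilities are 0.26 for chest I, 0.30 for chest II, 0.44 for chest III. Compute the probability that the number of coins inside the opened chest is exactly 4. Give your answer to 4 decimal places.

Conditional on each chest, P(X = 4): I: 0.00779772; II: 0.133853; III: 0.0530254.
By total probability, P(X = 4) = 0.26·0.00779772 + 0.3·0.133853 + 0.44·0.0530254 = 0.0655143.

0.0655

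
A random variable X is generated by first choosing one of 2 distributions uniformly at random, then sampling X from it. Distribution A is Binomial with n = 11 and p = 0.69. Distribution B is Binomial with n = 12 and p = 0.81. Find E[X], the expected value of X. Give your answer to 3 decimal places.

8.655

Component means — A: 7.59; B: 9.72.
E[X] = 0.5·7.59 + 0.5·9.72 = 8.655.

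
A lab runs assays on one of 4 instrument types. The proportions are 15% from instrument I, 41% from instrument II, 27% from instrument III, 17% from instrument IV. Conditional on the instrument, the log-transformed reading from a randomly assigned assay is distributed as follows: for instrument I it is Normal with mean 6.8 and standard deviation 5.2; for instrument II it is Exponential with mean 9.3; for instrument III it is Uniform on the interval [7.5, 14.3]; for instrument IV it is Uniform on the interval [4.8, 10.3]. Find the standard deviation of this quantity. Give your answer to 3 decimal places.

Per component, I: μ=6.8, E[X²]=73.28; II: μ=9.3, E[X²]=172.98; III: μ=10.9, E[X²]=122.663; IV: μ=7.55, E[X²]=59.5233.
E[X] = 0.15·6.8 + 0.41·9.3 + 0.27·10.9 + 0.17·7.55 = 9.0595.
E[X²] = 0.15·73.28 + 0.41·172.98 + 0.27·122.663 + 0.17·59.5233 = 125.152.
Var(X) = E[X²] − (E[X])² = 125.152 − 82.0745 = 43.0773.
SD(X) = √43.0773 = 6.56333.

6.563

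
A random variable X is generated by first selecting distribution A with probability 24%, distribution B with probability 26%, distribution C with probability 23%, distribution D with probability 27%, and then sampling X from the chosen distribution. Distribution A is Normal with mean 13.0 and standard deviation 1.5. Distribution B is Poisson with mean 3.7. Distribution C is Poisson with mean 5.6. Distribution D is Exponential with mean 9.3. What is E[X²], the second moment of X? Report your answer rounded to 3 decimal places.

100.827

For each component E[X²] = Var + (mean)², giving A: 171.25; B: 17.39; C: 36.96; D: 172.98.
Overall E[X²] = 0.24·171.25 + 0.26·17.39 + 0.23·36.96 + 0.27·172.98 = 100.827.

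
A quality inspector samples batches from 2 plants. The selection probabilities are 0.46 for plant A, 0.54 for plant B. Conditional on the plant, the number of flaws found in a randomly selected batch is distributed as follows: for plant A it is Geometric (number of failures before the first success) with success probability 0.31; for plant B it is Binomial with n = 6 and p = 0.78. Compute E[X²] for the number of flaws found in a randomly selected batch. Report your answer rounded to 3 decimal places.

For each component E[X²] = Var + (mean)², giving A: 12.1342; B: 22.932.
Overall E[X²] = 0.46·12.1342 + 0.54·22.932 = 17.965.

17.965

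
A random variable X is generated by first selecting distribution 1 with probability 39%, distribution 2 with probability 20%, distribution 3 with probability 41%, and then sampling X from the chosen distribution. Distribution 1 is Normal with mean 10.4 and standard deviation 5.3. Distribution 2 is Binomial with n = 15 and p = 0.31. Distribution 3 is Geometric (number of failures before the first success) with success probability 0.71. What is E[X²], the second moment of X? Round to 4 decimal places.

58.4080

For each component E[X²] = Var + (mean)², giving 1: 136.25; 2: 24.831; 3: 0.742115.
Overall E[X²] = 0.39·136.25 + 0.2·24.831 + 0.41·0.742115 = 58.408.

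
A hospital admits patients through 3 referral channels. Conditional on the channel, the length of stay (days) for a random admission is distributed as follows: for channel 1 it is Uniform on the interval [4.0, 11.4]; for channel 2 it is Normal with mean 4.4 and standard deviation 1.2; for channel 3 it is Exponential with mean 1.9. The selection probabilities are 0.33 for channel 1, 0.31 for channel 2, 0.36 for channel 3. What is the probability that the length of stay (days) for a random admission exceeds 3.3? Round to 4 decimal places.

Conditional on each channel, P(X > 3.3): 1: 1; 2: 0.820341; 3: 0.176076.
By total probability, P(X > 3.3) = 0.33·1 + 0.31·0.820341 + 0.36·0.176076 = 0.647693.

0.6477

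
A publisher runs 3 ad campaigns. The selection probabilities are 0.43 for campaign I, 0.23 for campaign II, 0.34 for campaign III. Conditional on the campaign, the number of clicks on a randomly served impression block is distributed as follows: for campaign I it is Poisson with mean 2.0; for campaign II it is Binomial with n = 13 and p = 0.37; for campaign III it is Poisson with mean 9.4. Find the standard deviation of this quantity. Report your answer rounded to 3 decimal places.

3.897

Per component, I: μ=2, E[X²]=6; II: μ=4.81, E[X²]=26.1664; III: μ=9.4, E[X²]=97.76.
E[X] = 0.43·2 + 0.23·4.81 + 0.34·9.4 = 5.1623.
E[X²] = 0.43·6 + 0.23·26.1664 + 0.34·97.76 = 41.8367.
Var(X) = E[X²] − (E[X])² = 41.8367 − 26.6493 = 15.1873.
SD(X) = √15.1873 = 3.89709.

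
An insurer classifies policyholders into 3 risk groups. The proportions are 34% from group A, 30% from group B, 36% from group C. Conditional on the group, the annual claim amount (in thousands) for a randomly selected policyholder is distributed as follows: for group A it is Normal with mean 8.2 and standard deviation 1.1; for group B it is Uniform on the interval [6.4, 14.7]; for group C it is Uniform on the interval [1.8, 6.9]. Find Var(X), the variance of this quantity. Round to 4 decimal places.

9.4430

Per component, A: μ=8.2, E[X²]=68.45; B: μ=10.55, E[X²]=117.043; C: μ=4.35, E[X²]=21.09.
E[X] = 0.34·8.2 + 0.3·10.55 + 0.36·4.35 = 7.519.
E[X²] = 0.34·68.45 + 0.3·117.043 + 0.36·21.09 = 65.9784.
Var(X) = E[X²] − (E[X])² = 65.9784 − 56.5354 = 9.44304.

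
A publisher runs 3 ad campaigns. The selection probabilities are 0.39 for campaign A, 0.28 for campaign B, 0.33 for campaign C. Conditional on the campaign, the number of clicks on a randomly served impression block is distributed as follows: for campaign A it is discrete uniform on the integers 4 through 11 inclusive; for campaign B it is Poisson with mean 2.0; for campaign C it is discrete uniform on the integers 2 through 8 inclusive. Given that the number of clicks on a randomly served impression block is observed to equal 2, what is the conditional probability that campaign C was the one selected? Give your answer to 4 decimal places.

0.3835

Likelihoods P(X=2 | ·): A: 0; B: 0.270671; C: 0.142857.
Posterior ∝ prior × likelihood. Numerator for C: 0.33·0.142857 = 0.0471429.
Normalizing constant: 0.39·0 + 0.28·0.270671 + 0.33·0.142857 = 0.122931.
P(C | observation) = 0.0471429 / 0.122931 = 0.383492.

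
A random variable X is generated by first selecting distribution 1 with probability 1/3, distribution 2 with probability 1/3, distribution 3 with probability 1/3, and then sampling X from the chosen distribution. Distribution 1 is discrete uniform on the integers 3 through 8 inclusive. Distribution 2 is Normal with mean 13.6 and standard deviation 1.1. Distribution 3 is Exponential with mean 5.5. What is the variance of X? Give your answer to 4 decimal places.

26.0389

Per component, 1: μ=5.5, E[X²]=33.1667; 2: μ=13.6, E[X²]=186.17; 3: μ=5.5, E[X²]=60.5.
E[X] = 0.333333·5.5 + 0.333333·13.6 + 0.333333·5.5 = 8.2.
E[X²] = 0.333333·33.1667 + 0.333333·186.17 + 0.333333·60.5 = 93.2789.
Var(X) = E[X²] − (E[X])² = 93.2789 − 67.24 = 26.0389.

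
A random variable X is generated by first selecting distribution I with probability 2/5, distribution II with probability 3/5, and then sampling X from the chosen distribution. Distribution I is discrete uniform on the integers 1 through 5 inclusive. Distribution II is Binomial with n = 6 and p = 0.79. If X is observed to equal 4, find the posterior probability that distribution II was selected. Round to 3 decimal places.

0.659

Likelihoods P(X=4 | ·): I: 0.2; II: 0.257655.
Posterior ∝ prior × likelihood. Numerator for II: 0.6·0.257655 = 0.154593.
Normalizing constant: 0.4·0.2 + 0.6·0.257655 = 0.234593.
P(II | observation) = 0.154593 / 0.234593 = 0.658984.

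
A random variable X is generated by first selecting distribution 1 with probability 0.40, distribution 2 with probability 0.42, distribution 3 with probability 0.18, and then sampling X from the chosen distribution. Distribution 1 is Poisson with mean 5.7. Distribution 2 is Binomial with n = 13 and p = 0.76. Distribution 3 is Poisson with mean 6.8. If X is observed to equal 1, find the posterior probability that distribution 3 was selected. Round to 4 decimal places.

0.1516

Likelihoods P(X=1 | ·): 1: 0.019072; 2: 3.60821e-07; 3: 0.00757367.
Posterior ∝ prior × likelihood. Numerator for 3: 0.18·0.00757367 = 0.00136326.
Normalizing constant: 0.4·0.019072 + 0.42·3.60821e-07 + 0.18·0.00757367 = 0.00899221.
P(3 | observation) = 0.00136326 / 0.00899221 = 0.151605.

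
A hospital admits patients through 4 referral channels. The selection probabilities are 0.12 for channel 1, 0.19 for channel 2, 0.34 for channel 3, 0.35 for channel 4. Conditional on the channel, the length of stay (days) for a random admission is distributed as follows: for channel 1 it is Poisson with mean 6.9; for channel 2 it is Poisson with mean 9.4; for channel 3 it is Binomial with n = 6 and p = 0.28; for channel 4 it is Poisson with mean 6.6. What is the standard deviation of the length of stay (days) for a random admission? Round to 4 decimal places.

3.7209

Per component, 1: μ=6.9, E[X²]=54.51; 2: μ=9.4, E[X²]=97.76; 3: μ=1.68, E[X²]=4.032; 4: μ=6.6, E[X²]=50.16.
E[X] = 0.12·6.9 + 0.19·9.4 + 0.34·1.68 + 0.35·6.6 = 5.4952.
E[X²] = 0.12·54.51 + 0.19·97.76 + 0.34·4.032 + 0.35·50.16 = 44.0425.
Var(X) = E[X²] − (E[X])² = 44.0425 − 30.1972 = 13.8453.
SD(X) = √13.8453 = 3.72092.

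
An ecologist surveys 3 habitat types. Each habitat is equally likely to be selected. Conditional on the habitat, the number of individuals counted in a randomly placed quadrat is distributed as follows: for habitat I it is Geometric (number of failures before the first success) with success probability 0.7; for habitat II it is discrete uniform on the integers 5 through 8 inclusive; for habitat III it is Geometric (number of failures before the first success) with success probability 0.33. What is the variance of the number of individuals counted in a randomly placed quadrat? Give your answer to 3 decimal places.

Per component, I: μ=0.428571, E[X²]=0.795918; II: μ=6.5, E[X²]=43.5; III: μ=2.0303, E[X²]=10.2746.
E[X] = 0.333333·0.428571 + 0.333333·6.5 + 0.333333·2.0303 = 2.98629.
E[X²] = 0.333333·0.795918 + 0.333333·43.5 + 0.333333·10.2746 = 18.1902.
Var(X) = E[X²] − (E[X])² = 18.1902 − 8.91794 = 9.27222.

9.272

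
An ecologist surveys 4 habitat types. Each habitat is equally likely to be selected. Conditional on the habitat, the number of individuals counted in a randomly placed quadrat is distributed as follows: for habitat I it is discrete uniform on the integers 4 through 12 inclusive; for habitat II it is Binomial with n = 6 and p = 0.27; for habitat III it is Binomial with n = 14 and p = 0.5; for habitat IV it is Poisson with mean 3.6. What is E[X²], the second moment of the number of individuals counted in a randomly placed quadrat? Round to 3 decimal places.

For each component E[X²] = Var + (mean)², giving I: 70.6667; II: 3.807; III: 52.5; IV: 16.56.
Overall E[X²] = 0.25·70.6667 + 0.25·3.807 + 0.25·52.5 + 0.25·16.56 = 35.8834.

35.883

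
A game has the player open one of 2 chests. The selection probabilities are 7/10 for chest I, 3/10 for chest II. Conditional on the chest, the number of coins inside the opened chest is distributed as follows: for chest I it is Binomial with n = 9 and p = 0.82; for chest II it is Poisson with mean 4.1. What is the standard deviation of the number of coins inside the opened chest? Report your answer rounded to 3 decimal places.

2.102

Per component, I: μ=7.38, E[X²]=55.7928; II: μ=4.1, E[X²]=20.91.
E[X] = 0.7·7.38 + 0.3·4.1 = 6.396.
E[X²] = 0.7·55.7928 + 0.3·20.91 = 45.328.
Var(X) = E[X²] − (E[X])² = 45.328 − 40.9088 = 4.41914.
SD(X) = √4.41914 = 2.10218.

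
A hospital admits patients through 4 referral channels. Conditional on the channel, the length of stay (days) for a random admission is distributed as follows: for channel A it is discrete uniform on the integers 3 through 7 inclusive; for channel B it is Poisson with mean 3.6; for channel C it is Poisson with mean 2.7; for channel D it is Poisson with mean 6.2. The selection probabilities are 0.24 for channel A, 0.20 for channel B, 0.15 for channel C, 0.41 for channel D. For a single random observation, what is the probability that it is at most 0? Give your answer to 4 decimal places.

Conditional on each channel, P(X ≤ 0): A: 0; B: 0.0273237; C: 0.0672055; D: 0.00202943.
By total probability, P(X ≤ 0) = 0.24·0 + 0.2·0.0273237 + 0.15·0.0672055 + 0.41·0.00202943 = 0.0163776.

0.0164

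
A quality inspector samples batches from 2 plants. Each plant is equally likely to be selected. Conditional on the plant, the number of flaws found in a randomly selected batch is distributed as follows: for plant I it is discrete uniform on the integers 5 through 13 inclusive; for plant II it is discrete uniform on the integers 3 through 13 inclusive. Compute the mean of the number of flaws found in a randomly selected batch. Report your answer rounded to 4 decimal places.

8.5000

Component means — I: 9; II: 8.
E[X] = 0.5·9 + 0.5·8 = 8.5.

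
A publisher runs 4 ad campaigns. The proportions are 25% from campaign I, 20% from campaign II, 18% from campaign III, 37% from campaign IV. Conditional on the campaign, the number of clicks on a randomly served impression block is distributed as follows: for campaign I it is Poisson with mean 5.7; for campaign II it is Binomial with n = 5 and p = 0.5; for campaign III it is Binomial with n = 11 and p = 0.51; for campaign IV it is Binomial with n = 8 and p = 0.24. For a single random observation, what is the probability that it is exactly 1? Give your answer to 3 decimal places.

Conditional on each campaign, P(X = 1): I: 0.019072; II: 0.15625; III: 0.00447635; IV: 0.281188.
By total probability, P(X = 1) = 0.25·0.019072 + 0.2·0.15625 + 0.18·0.00447635 + 0.37·0.281188 = 0.140863.

0.141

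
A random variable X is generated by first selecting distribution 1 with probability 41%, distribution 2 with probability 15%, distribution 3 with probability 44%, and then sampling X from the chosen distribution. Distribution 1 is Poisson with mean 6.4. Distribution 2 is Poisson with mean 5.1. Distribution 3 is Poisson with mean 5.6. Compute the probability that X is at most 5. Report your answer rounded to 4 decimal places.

0.4723

Conditional on each component, P(X ≤ 5): 1: 0.383744; 2: 0.59842; 3: 0.511861.
By total probability, P(X ≤ 5) = 0.41·0.383744 + 0.15·0.59842 + 0.44·0.511861 = 0.472317.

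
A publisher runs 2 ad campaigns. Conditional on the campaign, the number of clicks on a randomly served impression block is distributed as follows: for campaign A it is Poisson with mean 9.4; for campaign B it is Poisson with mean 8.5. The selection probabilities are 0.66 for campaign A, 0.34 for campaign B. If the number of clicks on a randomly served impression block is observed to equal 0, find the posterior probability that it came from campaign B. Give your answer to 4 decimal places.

Likelihoods P(X=0 | ·): A: 8.27241e-05; B: 0.000203468.
Posterior ∝ prior × likelihood. Numerator for B: 0.34·0.000203468 = 6.91792e-05.
Normalizing constant: 0.66·8.27241e-05 + 0.34·0.000203468 = 0.000123777.
P(B | observation) = 6.91792e-05 / 0.000123777 = 0.558902.

0.5589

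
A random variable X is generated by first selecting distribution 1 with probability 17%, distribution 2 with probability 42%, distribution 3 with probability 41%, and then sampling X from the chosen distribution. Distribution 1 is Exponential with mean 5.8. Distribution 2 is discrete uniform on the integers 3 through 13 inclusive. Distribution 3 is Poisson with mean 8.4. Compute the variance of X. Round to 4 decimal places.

Per component, 1: μ=5.8, E[X²]=67.28; 2: μ=8, E[X²]=74; 3: μ=8.4, E[X²]=78.96.
E[X] = 0.17·5.8 + 0.42·8 + 0.41·8.4 = 7.79.
E[X²] = 0.17·67.28 + 0.42·74 + 0.41·78.96 = 74.8912.
Var(X) = E[X²] − (E[X])² = 74.8912 − 60.6841 = 14.2071.

14.2071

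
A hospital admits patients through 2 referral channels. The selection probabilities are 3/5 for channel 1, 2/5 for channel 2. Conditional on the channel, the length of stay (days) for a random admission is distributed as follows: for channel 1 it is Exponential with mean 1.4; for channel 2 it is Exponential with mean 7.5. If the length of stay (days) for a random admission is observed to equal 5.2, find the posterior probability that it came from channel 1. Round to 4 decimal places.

Likelihoods f(5.2 | ·): 1: 0.0174092; 2: 0.0666543.
Posterior ∝ prior × likelihood. Numerator for 1: 0.6·0.0174092 = 0.0104455.
Normalizing constant: 0.6·0.0174092 + 0.4·0.0666543 = 0.0371072.
P(1 | observation) = 0.0104455 / 0.0371072 = 0.281495.

0.2815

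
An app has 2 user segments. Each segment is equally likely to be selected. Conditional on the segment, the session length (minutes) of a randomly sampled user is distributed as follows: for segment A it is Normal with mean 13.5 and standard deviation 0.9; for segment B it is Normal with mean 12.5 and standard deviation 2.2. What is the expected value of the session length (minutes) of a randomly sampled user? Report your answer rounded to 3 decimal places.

13.000

Component means — A: 13.5; B: 12.5.
E[X] = 0.5·13.5 + 0.5·12.5 = 13.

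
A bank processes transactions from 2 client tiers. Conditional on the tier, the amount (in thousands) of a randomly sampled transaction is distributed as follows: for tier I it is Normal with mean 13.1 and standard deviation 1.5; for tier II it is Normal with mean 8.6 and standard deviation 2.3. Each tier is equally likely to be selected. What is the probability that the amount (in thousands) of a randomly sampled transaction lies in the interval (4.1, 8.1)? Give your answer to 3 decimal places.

Conditional on each tier, P(4.1 < X < 8.1): I: 0.000429059; II: 0.38875.
By total probability, P(4.1 < X < 8.1) = 0.5·0.000429059 + 0.5·0.38875 = 0.194589.

0.195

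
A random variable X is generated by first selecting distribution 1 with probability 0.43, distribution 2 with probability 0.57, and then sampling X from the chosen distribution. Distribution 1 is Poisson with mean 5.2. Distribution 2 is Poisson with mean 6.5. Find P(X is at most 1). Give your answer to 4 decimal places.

Conditional on each component, P(X ≤ 1): 1: 0.0342027; 2: 0.0112758.
By total probability, P(X ≤ 1) = 0.43·0.0342027 + 0.57·0.0112758 = 0.0211344.

0.0211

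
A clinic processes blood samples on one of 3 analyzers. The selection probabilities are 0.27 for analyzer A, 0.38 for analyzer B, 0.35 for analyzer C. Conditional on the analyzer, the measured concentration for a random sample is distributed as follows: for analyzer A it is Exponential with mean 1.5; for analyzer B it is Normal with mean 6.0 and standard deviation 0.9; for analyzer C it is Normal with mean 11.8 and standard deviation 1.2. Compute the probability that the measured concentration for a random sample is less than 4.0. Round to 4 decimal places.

0.2562

Conditional on each analyzer, P(X < 4.0): A: 0.930517; B: 0.0131341; C: 4.016e-11.
By total probability, P(X < 4.0) = 0.27·0.930517 + 0.38·0.0131341 + 0.35·4.016e-11 = 0.25623.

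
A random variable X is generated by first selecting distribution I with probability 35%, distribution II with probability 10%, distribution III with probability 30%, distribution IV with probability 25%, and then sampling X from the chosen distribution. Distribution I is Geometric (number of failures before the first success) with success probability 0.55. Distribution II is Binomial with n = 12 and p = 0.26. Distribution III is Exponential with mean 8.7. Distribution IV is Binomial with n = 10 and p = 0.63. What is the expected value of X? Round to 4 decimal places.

Component means — I: 0.818182; II: 3.12; III: 8.7; IV: 6.3.
E[X] = 0.35·0.818182 + 0.1·3.12 + 0.3·8.7 + 0.25·6.3 = 4.78336.

4.7834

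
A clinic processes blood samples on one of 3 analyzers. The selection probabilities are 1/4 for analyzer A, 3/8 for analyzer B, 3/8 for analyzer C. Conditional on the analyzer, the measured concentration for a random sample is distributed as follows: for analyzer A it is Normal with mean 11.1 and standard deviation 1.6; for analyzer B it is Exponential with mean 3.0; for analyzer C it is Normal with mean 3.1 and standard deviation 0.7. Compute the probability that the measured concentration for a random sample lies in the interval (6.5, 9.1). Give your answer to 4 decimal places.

0.0508

Conditional on each analyzer, P(6.5 < X < 9.1): A: 0.10363; B: 0.066404; C: 5.95458e-07.
By total probability, P(6.5 < X < 9.1) = 0.25·0.10363 + 0.375·0.066404 + 0.375·5.95458e-07 = 0.0508091.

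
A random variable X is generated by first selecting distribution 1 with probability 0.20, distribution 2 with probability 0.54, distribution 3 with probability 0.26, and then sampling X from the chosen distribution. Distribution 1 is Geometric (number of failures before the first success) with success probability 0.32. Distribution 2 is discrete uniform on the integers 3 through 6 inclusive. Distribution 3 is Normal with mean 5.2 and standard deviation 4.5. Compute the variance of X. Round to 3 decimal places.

8.438

Per component, 1: μ=2.125, E[X²]=11.1562; 2: μ=4.5, E[X²]=21.5; 3: μ=5.2, E[X²]=47.29.
E[X] = 0.2·2.125 + 0.54·4.5 + 0.26·5.2 = 4.207.
E[X²] = 0.2·11.1562 + 0.54·21.5 + 0.26·47.29 = 26.1367.
Var(X) = E[X²] − (E[X])² = 26.1367 − 17.6988 = 8.4378.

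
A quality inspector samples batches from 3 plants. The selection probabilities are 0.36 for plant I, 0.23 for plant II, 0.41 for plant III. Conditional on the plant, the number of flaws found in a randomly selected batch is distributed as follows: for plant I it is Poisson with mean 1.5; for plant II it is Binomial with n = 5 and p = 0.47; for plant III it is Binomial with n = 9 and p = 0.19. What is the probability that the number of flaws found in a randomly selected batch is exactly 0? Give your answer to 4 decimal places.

Conditional on each plant, P(X = 0): I: 0.22313; II: 0.0418195; III: 0.150095.
By total probability, P(X = 0) = 0.36·0.22313 + 0.23·0.0418195 + 0.41·0.150095 = 0.151484.

0.1515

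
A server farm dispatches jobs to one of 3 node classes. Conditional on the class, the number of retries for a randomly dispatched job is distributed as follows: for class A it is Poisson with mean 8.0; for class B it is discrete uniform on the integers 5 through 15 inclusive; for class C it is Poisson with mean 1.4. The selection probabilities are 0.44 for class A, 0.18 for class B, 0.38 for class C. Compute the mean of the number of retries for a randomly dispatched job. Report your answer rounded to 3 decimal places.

Component means — A: 8; B: 10; C: 1.4.
E[X] = 0.44·8 + 0.18·10 + 0.38·1.4 = 5.852.

5.852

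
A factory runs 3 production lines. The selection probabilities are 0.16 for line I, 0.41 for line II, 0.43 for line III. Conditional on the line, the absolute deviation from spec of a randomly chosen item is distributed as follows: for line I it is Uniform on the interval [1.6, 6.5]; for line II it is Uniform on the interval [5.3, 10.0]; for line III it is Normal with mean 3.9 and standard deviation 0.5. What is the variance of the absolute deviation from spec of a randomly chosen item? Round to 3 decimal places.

Per component, I: μ=4.05, E[X²]=18.4033; II: μ=7.65, E[X²]=60.3633; III: μ=3.9, E[X²]=15.46.
E[X] = 0.16·4.05 + 0.41·7.65 + 0.43·3.9 = 5.4615.
E[X²] = 0.16·18.4033 + 0.41·60.3633 + 0.43·15.46 = 34.3413.
Var(X) = E[X²] − (E[X])² = 34.3413 − 29.828 = 4.51332.

4.513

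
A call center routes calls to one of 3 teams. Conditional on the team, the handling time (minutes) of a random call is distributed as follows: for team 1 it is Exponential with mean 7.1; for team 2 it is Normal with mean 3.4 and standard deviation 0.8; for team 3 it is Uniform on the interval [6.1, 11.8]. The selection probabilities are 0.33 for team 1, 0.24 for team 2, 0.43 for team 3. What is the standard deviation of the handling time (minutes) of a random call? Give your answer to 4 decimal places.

4.7646

Per component, 1: μ=7.1, E[X²]=100.82; 2: μ=3.4, E[X²]=12.2; 3: μ=8.95, E[X²]=82.81.
E[X] = 0.33·7.1 + 0.24·3.4 + 0.43·8.95 = 7.0075.
E[X²] = 0.33·100.82 + 0.24·12.2 + 0.43·82.81 = 71.8069.
Var(X) = E[X²] − (E[X])² = 71.8069 − 49.1051 = 22.7018.
SD(X) = √22.7018 = 4.76465.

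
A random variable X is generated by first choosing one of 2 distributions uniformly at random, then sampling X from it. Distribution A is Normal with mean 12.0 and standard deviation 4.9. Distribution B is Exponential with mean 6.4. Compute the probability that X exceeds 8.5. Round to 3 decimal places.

Conditional on each component, P(X > 8.5): A: 0.762475; B: 0.264974.
By total probability, P(X > 8.5) = 0.5·0.762475 + 0.5·0.264974 = 0.513724.

0.514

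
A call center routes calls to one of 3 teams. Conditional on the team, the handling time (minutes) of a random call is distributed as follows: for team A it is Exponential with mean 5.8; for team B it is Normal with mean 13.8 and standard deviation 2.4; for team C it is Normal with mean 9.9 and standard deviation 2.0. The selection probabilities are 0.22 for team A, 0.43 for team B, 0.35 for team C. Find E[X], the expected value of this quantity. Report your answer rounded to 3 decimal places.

10.675

Component means — A: 5.8; B: 13.8; C: 9.9.
E[X] = 0.22·5.8 + 0.43·13.8 + 0.35·9.9 = 10.675.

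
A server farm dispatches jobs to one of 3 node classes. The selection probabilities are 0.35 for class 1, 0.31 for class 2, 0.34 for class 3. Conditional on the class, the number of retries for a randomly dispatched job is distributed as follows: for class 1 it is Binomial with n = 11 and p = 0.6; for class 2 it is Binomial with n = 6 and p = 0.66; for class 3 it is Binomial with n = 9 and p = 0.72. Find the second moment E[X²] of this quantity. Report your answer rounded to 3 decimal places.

For each component E[X²] = Var + (mean)², giving 1: 46.2; 2: 17.028; 3: 43.8048.
Overall E[X²] = 0.35·46.2 + 0.31·17.028 + 0.34·43.8048 = 36.3423.

36.342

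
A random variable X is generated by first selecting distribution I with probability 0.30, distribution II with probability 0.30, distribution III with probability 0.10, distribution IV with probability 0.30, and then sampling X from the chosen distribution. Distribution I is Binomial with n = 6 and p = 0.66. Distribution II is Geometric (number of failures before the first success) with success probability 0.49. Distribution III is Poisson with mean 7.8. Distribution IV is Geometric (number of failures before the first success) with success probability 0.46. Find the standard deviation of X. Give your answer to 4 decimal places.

2.6803

Per component, I: μ=3.96, E[X²]=17.028; II: μ=1.04082, E[X²]=3.20741; III: μ=7.8, E[X²]=68.64; IV: μ=1.17391, E[X²]=3.93006.
E[X] = 0.3·3.96 + 0.3·1.04082 + 0.1·7.8 + 0.3·1.17391 = 2.63242.
E[X²] = 0.3·17.028 + 0.3·3.20741 + 0.1·68.64 + 0.3·3.93006 = 14.1136.
Var(X) = E[X²] − (E[X])² = 14.1136 − 6.92963 = 7.18401.
SD(X) = √7.18401 = 2.6803.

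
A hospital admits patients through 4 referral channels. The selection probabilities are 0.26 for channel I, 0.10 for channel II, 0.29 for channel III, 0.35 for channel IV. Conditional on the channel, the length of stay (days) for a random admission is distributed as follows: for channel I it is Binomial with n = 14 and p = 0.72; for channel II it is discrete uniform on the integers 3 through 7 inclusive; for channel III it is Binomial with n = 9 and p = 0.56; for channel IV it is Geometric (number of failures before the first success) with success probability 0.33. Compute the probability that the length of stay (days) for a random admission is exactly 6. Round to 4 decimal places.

0.0986

Conditional on each channel, P(X = 6): I: 0.0158057; II: 0.2; III: 0.220681; IV: 0.0298513.
By total probability, P(X = 6) = 0.26·0.0158057 + 0.1·0.2 + 0.29·0.220681 + 0.35·0.0298513 = 0.098555.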